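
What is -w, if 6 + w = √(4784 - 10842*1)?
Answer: 6 - I*√6058 ≈ 6.0 - 77.833*I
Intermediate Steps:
w = -6 + I*√6058 (w = -6 + √(4784 - 10842*1) = -6 + √(4784 - 10842) = -6 + √(-6058) = -6 + I*√6058 ≈ -6.0 + 77.833*I)
-w = -(-6 + I*√6058) = 6 - I*√6058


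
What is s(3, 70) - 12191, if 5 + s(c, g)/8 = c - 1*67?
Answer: -12743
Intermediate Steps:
s(c, g) = -576 + 8*c (s(c, g) = -40 + 8*(c - 1*67) = -40 + 8*(c - 67) = -40 + 8*(-67 + c) = -40 + (-536 + 8*c) = -576 + 8*c)
s(3, 70) - 12191 = (-576 + 8*3) - 12191 = (-576 + 24) - 12191 = -552 - 12191 = -12743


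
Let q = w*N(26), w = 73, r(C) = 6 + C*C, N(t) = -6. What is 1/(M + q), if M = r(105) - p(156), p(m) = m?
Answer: 1/10437 ≈ 9.5813e-5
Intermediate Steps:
r(C) = 6 + C²
q = -438 (q = 73*(-6) = -438)
M = 10875 (M = (6 + 105²) - 1*156 = (6 + 11025) - 156 = 11031 - 156 = 10875)
1/(M + q) = 1/(10875 - 438) = 1/10437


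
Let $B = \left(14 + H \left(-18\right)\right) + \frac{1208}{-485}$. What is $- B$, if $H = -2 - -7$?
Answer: $\frac{38068}{485} \approx 78.491$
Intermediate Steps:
$H = 5$ ($H = -2 + 7 = 5$)
$B = - \frac{38068}{485}$ ($B = \left(14 + 5 \left(-18\right)\right) + \frac{1208}{-485} = \left(14 - 90\right) + 1208 \left(- \frac{1}{485}\right) = -76 - \frac{1208}{485} = - \frac{38068}{485} \approx -78.491$)
$- B = \left(-1\right) \left(- \frac{38068}{485}\right) = \frac{38068}{485}$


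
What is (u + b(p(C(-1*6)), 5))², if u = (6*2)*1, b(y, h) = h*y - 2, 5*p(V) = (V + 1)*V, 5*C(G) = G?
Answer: 65536/625 ≈ 104.86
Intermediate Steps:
C(G) = G/5
p(V) = V*(1 + V)/5 (p(V) = ((V + 1)*V)/5 = ((1 + V)*V)/5 = (V*(1 + V))/5 = V*(1 + V)/5)
b(y, h) = -2 + h*y
u = 12 (u = 12*1 = 12)
(u + b(p(C(-1*6)), 5))² = (12 + (-2 + 5*(((-1*6)/5)*(1 + (-1*6)/5)/5)))² = (12 + (-2 + 5*(((⅕)*(-6))*(1 + (⅕)*(-6))/5)))² = (12 + (-2 + 5*((⅕)*(-6/5)*(1 - 6/5))))² = (12 + (-2 + 5*((⅕)*(-6/5)*(-⅕))))² = (12 + (-2 + 5*(6/125)))² = (12 + (-2 + 6/25))² = (12 - 44/25)² = (256/25)² = 65536/625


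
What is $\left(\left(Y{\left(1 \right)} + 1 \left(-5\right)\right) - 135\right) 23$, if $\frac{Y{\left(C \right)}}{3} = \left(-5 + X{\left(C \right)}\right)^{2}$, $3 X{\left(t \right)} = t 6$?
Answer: $-2599$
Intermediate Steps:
$X{\left(t \right)} = 2 t$ ($X{\left(t \right)} = \frac{t 6}{3} = \frac{6 t}{3} = 2 t$)
$Y{\left(C \right)} = 3 \left(-5 + 2 C\right)^{2}$
$\left(\left(Y{\left(1 \right)} + 1 \left(-5\right)\right) - 135\right) 23 = \left(\left(3 \left(-5 + 2 \cdot 1\right)^{2} + 1 \left(-5\right)\right) - 135\right) 23 = \left(\left(3 \left(-5 + 2\right)^{2} - 5\right) - 135\right) 23 = \left(\left(3 \left(-3\right)^{2} - 5\right) - 135\right) 23 = \left(\left(3 \cdot 9 - 5\right) - 135\right) 23 = \left(\left(27 - 5\right) - 135\right) 23 = \left(22 - 135\right) 23 = \left(-113\right) 23 = -2599$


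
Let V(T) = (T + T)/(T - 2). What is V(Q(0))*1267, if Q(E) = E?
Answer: 0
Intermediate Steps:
V(T) = 2*T/(-2 + T) (V(T) = (2*T)/(-2 + T) = 2*T/(-2 + T))
V(Q(0))*1267 = (2*0/(-2 + 0))*1267 = (2*0/(-2))*1267 = (2*0*(-1/2))*1267 = 0*1267 = 0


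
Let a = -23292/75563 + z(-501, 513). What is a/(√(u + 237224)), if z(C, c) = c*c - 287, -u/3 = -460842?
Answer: 902914967*√64790/1112665175 ≈ 206.56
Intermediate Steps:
u = 1382526 (u = -3*(-460842) = 1382526)
z(C, c) = -287 + c² (z(C, c) = c² - 287 = -287 + c²)
a = 19864129274/75563 (a = -23292/75563 + (-287 + 513²) = -23292*1/75563 + (-287 + 263169) = -23292/75563 + 262882 = 19864129274/75563 ≈ 2.6288e+5)
a/(√(u + 237224)) = 19864129274/(75563*(√(1382526 + 237224))) = 19864129274/(75563*(√1619750)) = 19864129274/(75563*((5*√64790))) = 19864129274*(√64790/323950)/75563 = 902914967*√64790/1112665175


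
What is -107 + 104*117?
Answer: 12061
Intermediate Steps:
-107 + 104*117 = -107 + 12168 = 12061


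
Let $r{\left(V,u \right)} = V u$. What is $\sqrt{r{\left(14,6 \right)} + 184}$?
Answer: $2 \sqrt{67} \approx 16.371$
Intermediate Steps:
$\sqrt{r{\left(14,6 \right)} + 184} = \sqrt{14 \cdot 6 + 184} = \sqrt{84 + 184} = \sqrt{268} = 2 \sqrt{67}$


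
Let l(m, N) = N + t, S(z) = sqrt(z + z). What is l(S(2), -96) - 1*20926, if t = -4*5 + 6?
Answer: -21036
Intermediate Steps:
t = -14 (t = -20 + 6 = -14)
S(z) = sqrt(2)*sqrt(z) (S(z) = sqrt(2*z) = sqrt(2)*sqrt(z))
l(m, N) = -14 + N (l(m, N) = N - 14 = -14 + N)
l(S(2), -96) - 1*20926 = (-14 - 96) - 1*20926 = -110 - 20926 = -21036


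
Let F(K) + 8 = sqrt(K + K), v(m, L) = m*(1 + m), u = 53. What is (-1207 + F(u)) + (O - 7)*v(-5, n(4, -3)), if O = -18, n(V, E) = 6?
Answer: -1715 + sqrt(106) ≈ -1704.7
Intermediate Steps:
F(K) = -8 + sqrt(2)*sqrt(K) (F(K) = -8 + sqrt(K + K) = -8 + sqrt(2*K) = -8 + sqrt(2)*sqrt(K))
(-1207 + F(u)) + (O - 7)*v(-5, n(4, -3)) = (-1207 + (-8 + sqrt(2)*sqrt(53))) + (-18 - 7)*(-5*(1 - 5)) = (-1207 + (-8 + sqrt(106))) - (-125)*(-4) = (-1215 + sqrt(106)) - 25*20 = (-1215 + sqrt(106)) - 500 = -1715 + sqrt(106)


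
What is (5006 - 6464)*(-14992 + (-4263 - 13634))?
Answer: 47952162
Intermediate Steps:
(5006 - 6464)*(-14992 + (-4263 - 13634)) = -1458*(-14992 - 17897) = -1458*(-32889) = 47952162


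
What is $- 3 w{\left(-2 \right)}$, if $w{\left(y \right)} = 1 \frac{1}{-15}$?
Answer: $\frac{1}{5} \approx 0.2$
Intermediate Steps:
$w{\left(y \right)} = - \frac{1}{15}$ ($w{\left(y \right)} = 1 \left(- \frac{1}{15}\right) = - \frac{1}{15}$)
$- 3 w{\left(-2 \right)} = \left(-3\right) \left(- \frac{1}{15}\right) = \frac{1}{5}$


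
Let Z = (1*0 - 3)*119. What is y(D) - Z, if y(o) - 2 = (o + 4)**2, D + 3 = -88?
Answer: 7928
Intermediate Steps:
D = -91 (D = -3 - 88 = -91)
y(o) = 2 + (4 + o)**2 (y(o) = 2 + (o + 4)**2 = 2 + (4 + o)**2)
Z = -357 (Z = (0 - 3)*119 = -3*119 = -357)
y(D) - Z = (2 + (4 - 91)**2) - 1*(-357) = (2 + (-87)**2) + 357 = (2 + 7569) + 357 = 7571 + 357 = 7928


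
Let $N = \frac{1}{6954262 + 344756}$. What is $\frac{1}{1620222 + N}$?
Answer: $\frac{7299018}{11826029541997} \approx 6.172 \cdot 10^{-7}$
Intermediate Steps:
$N = \frac{1}{7299018} \approx 1.37 \cdot 10^{-7}$
$\frac{1}{1620222 + N} = \frac{1}{1620222 + \frac{1}{7299018}} = \frac{1}{\frac{11826029541997}{7299018}} = \frac{7299018}{11826029541997}$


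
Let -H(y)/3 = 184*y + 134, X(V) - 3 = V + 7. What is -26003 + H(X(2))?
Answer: -33029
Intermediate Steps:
X(V) = 10 + V (X(V) = 3 + (V + 7) = 3 + (7 + V) = 10 + V)
H(y) = -402 - 552*y (H(y) = -3*(184*y + 134) = -3*(134 + 184*y) = -402 - 552*y)
-26003 + H(X(2)) = -26003 + (-402 - 552*(10 + 2)) = -26003 + (-402 - 552*12) = -26003 + (-402 - 6624) = -26003 - 7026 = -33029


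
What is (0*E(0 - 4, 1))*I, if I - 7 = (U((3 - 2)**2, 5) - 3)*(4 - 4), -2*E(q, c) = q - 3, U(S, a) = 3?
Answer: 0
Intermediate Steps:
E(q, c) = 3/2 - q/2 (E(q, c) = -(q - 3)/2 = -(-3 + q)/2 = 3/2 - q/2)
I = 7 (I = 7 + (3 - 3)*(4 - 4) = 7 + 0*0 = 7 + 0 = 7)
(0*E(0 - 4, 1))*I = (0*(3/2 - (0 - 4)/2))*7 = (0*(3/2 - 1/2*(-4)))*7 = (0*(3/2 + 2))*7 = (0*(7/2))*7 = 0*7 = 0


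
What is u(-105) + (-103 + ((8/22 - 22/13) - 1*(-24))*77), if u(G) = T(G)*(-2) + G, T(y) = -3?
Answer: 20068/13 ≈ 1543.7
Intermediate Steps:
u(G) = 6 + G (u(G) = -3*(-2) + G = 6 + G)
u(-105) + (-103 + ((8/22 - 22/13) - 1*(-24))*77) = (6 - 105) + (-103 + ((8/22 - 22/13) - 1*(-24))*77) = -99 + (-103 + ((8*(1/22) - 22*1/13) + 24)*77) = -99 + (-103 + ((4/11 - 22/13) + 24)*77) = -99 + (-103 + (-190/143 + 24)*77) = -99 + (-103 + (3242/143)*77) = -99 + (-103 + 22694/13) = -99 + 21355/13 = 20068/13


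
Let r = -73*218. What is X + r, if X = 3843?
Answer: -12071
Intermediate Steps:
r = -15914
X + r = 3843 - 15914 = -12071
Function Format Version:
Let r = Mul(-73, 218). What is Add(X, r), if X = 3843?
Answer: -12071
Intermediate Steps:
r = -15914
Add(X, r) = Add(3843, -15914) = -12071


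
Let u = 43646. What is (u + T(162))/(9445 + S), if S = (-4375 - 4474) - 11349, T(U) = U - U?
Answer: -43646/10753 ≈ -4.0590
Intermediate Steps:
T(U) = 0
S = -20198 (S = -8849 - 11349 = -20198)
(u + T(162))/(9445 + S) = (43646 + 0)/(9445 - 20198) = 43646/(-10753) = 43646*(-1/10753) = -43646/10753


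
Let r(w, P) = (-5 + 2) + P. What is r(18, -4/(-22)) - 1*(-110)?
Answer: 1179/11 ≈ 107.18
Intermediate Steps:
r(w, P) = -3 + P
r(18, -4/(-22)) - 1*(-110) = (-3 - 4/(-22)) - 1*(-110) = (-3 - 4*(-1/22)) + 110 = (-3 + 2/11) + 110 = -31/11 + 110 = 1179/11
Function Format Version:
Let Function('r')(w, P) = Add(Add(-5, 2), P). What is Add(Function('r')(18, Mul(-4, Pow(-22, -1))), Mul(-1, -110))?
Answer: Rational(1179, 11) ≈ 107.18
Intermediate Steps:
Function('r')(w, P) = Add(-3, P)
Add(Function('r')(18, Mul(-4, Pow(-22, -1))), Mul(-1, -110)) = Add(Add(-3, Mul(-4, Pow(-22, -1))), Mul(-1, -110)) = Add(Add(-3, Mul(-4, Rational(-1, 22))), 110) = Add(Add(-3, Rational(2, 11)), 110) = Add(Rational(-31, 11), 110) = Rational(1179, 11)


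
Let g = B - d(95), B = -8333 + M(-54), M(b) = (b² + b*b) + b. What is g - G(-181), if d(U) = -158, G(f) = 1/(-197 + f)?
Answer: -906065/378 ≈ -2397.0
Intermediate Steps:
M(b) = b + 2*b² (M(b) = (b² + b²) + b = 2*b² + b = b + 2*b²)
B = -2555 (B = -8333 - 54*(1 + 2*(-54)) = -8333 - 54*(1 - 108) = -8333 - 54*(-107) = -8333 + 5778 = -2555)
g = -2397 (g = -2555 - 1*(-158) = -2555 + 158 = -2397)
g - G(-181) = -2397 - 1/(-197 - 181) = -2397 - 1/(-378) = -2397 - 1*(-1/378) = -2397 + 1/378 = -906065/378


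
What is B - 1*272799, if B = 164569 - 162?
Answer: -108392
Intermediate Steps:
B = 164407
B - 1*272799 = 164407 - 1*272799 = 164407 - 272799 = -108392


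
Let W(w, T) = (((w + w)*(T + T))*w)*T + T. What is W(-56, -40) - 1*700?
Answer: 20069660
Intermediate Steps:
W(w, T) = T + 4*T²*w² (W(w, T) = (((2*w)*(2*T))*w)*T + T = ((4*T*w)*w)*T + T = (4*T*w²)*T + T = 4*T²*w² + T = T + 4*T²*w²)
W(-56, -40) - 1*700 = -40*(1 + 4*(-40)*(-56)²) - 1*700 = -40*(1 + 4*(-40)*3136) - 700 = -40*(1 - 501760) - 700 = -40*(-501759) - 700 = 20070360 - 700 = 20069660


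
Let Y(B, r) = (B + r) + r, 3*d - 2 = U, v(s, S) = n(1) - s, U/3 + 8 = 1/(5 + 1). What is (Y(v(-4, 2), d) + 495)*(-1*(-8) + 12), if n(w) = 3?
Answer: 29260/3 ≈ 9753.3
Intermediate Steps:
U = -47/2 (U = -24 + 3/(5 + 1) = -24 + 3/6 = -24 + 3*(1/6) = -24 + 1/2 = -47/2 ≈ -23.500)
v(s, S) = 3 - s
d = -43/6 (d = 2/3 + (1/3)*(-47/2) = 2/3 - 47/6 = -43/6 ≈ -7.1667)
Y(B, r) = B + 2*r
(Y(v(-4, 2), d) + 495)*(-1*(-8) + 12) = (((3 - 1*(-4)) + 2*(-43/6)) + 495)*(-1*(-8) + 12) = (((3 + 4) - 43/3) + 495)*(8 + 12) = ((7 - 43/3) + 495)*20 = (-22/3 + 495)*20 = (1463/3)*20 = 29260/3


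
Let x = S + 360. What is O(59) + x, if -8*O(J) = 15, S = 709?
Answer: 8537/8 ≈ 1067.1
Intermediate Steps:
O(J) = -15/8 (O(J) = -1/8*15 = -15/8)
x = 1069 (x = 709 + 360 = 1069)
O(59) + x = -15/8 + 1069 = 8537/8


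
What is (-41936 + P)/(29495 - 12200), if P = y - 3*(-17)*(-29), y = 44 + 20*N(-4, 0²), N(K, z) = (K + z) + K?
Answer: -43531/17295 ≈ -2.5170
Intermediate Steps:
N(K, z) = z + 2*K
y = -116 (y = 44 + 20*(0² + 2*(-4)) = 44 + 20*(0 - 8) = 44 + 20*(-8) = 44 - 160 = -116)
P = -1595 (P = -116 - 3*(-17)*(-29) = -116 - (-51)*(-29) = -116 - 1*1479 = -116 - 1479 = -1595)
(-41936 + P)/(29495 - 12200) = (-41936 - 1595)/(29495 - 12200) = -43531/17295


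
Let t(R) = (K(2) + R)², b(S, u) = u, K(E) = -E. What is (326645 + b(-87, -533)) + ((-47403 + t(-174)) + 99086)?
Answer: 408771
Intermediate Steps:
t(R) = (-2 + R)² (t(R) = (-1*2 + R)² = (-2 + R)²)
(326645 + b(-87, -533)) + ((-47403 + t(-174)) + 99086) = (326645 - 533) + ((-47403 + (-2 - 174)²) + 99086) = 326112 + ((-47403 + (-176)²) + 99086) = 326112 + ((-47403 + 30976) + 99086) = 326112 + (-16427 + 99086) = 326112 + 82659 = 408771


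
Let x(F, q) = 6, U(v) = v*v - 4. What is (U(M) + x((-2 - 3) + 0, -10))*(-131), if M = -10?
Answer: -13362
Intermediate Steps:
U(v) = -4 + v² (U(v) = v² - 4 = -4 + v²)
(U(M) + x((-2 - 3) + 0, -10))*(-131) = ((-4 + (-10)²) + 6)*(-131) = ((-4 + 100) + 6)*(-131) = (96 + 6)*(-131) = 102*(-131) = -13362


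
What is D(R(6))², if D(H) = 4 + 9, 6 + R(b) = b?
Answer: 169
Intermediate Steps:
R(b) = -6 + b
D(H) = 13
D(R(6))² = 13² = 169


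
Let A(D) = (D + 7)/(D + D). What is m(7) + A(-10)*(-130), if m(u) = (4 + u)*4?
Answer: 49/2 ≈ 24.500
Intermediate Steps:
m(u) = 16 + 4*u
A(D) = (7 + D)/(2*D) (A(D) = (7 + D)/((2*D)) = (7 + D)*(1/(2*D)) = (7 + D)/(2*D))
m(7) + A(-10)*(-130) = (16 + 4*7) + ((½)*(7 - 10)/(-10))*(-130) = (16 + 28) + ((½)*(-⅒)*(-3))*(-130) = 44 + (3/20)*(-130) = 44 - 39/2 = 49/2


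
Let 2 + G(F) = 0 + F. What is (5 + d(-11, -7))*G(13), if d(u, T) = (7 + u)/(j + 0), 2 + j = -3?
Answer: 319/5 ≈ 63.800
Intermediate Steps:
j = -5 (j = -2 - 3 = -5)
G(F) = -2 + F (G(F) = -2 + (0 + F) = -2 + F)
d(u, T) = -7/5 - u/5 (d(u, T) = (7 + u)/(-5 + 0) = (7 + u)/(-5) = (7 + u)*(-⅕) = -7/5 - u/5)
(5 + d(-11, -7))*G(13) = (5 + (-7/5 - ⅕*(-11)))*(-2 + 13) = (5 + (-7/5 + 11/5))*11 = (5 + ⅘)*11 = (29/5)*11 = 319/5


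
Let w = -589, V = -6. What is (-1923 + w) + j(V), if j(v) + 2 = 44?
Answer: -2470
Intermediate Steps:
j(v) = 42 (j(v) = -2 + 44 = 42)
(-1923 + w) + j(V) = (-1923 - 589) + 42 = -2512 + 42 = -2470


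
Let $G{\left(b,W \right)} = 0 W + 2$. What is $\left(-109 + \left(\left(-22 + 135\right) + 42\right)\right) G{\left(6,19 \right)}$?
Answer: $92$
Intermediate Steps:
$G{\left(b,W \right)} = 2$ ($G{\left(b,W \right)} = 0 + 2 = 2$)
$\left(-109 + \left(\left(-22 + 135\right) + 42\right)\right) G{\left(6,19 \right)} = \left(-109 + \left(\left(-22 + 135\right) + 42\right)\right) 2 = \left(-109 + \left(113 + 42\right)\right) 2 = \left(-109 + 155\right) 2 = 46 \cdot 2 = 92$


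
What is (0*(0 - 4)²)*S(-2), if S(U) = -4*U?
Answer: 0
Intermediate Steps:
(0*(0 - 4)²)*S(-2) = (0*(0 - 4)²)*(-4*(-2)) = (0*(-4)²)*8 = (0*16)*8 = 0*8 = 0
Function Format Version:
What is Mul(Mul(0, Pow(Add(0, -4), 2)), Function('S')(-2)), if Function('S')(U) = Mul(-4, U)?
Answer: 0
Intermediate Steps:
Mul(Mul(0, Pow(Add(0, -4), 2)), Function('S')(-2)) = Mul(Mul(0, Pow(Add(0, -4), 2)), Mul(-4, -2)) = Mul(Mul(0, Pow(-4, 2)), 8) = Mul(Mul(0, 16), 8) = Mul(0, 8) = 0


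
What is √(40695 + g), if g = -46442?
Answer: I*√5747 ≈ 75.809*I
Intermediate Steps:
√(40695 + g) = √(40695 - 46442) = √(-5747) = I*√5747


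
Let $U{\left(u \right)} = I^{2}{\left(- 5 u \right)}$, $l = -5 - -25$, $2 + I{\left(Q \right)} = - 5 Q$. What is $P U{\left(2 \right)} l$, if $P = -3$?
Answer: $-138240$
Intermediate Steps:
$I{\left(Q \right)} = -2 - 5 Q$
$l = 20$ ($l = -5 + 25 = 20$)
$U{\left(u \right)} = \left(-2 + 25 u\right)^{2}$ ($U{\left(u \right)} = \left(-2 - 5 \left(- 5 u\right)\right)^{2} = \left(-2 + 25 u\right)^{2}$)
$P U{\left(2 \right)} l = - 3 \left(2 - 50\right)^{2} \cdot 20 = - 3 \left(-48\right)^{2} \cdot 20 = \left(-3\right) 2304 \cdot 20 = \left(-6912\right) 20 = -138240$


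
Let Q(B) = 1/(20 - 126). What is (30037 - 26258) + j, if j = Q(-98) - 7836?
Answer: -430043/106 ≈ -4057.0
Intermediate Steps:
Q(B) = -1/106 (Q(B) = 1/(-106) = -1/106)
j = -830617/106 (j = -1/106 - 7836 = -830617/106 ≈ -7836.0)
(30037 - 26258) + j = (30037 - 26258) - 830617/106 = 3779 - 830617/106 = -430043/106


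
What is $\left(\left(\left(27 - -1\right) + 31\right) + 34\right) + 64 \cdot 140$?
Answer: $9053$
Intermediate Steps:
$\left(\left(\left(27 - -1\right) + 31\right) + 34\right) + 64 \cdot 140 = \left(\left(\left(27 + 1\right) + 31\right) + 34\right) + 8960 = \left(\left(28 + 31\right) + 34\right) + 8960 = \left(59 + 34\right) + 8960 = 93 + 8960 = 9053$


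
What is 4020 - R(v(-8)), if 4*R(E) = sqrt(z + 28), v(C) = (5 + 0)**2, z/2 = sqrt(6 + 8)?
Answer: 4020 - sqrt(28 + 2*sqrt(14))/4 ≈ 4018.5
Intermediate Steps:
z = 2*sqrt(14) (z = 2*sqrt(6 + 8) = 2*sqrt(14) ≈ 7.4833)
v(C) = 25 (v(C) = 5**2 = 25)
R(E) = sqrt(28 + 2*sqrt(14))/4 (R(E) = sqrt(2*sqrt(14) + 28)/4 = sqrt(28 + 2*sqrt(14))/4)
4020 - R(v(-8)) = 4020 - sqrt(28 + 2*sqrt(14))/4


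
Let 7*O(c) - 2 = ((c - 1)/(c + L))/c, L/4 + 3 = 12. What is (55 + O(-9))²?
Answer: 8845590601/2893401 ≈ 3057.2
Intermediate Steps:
L = 36 (L = -12 + 4*12 = -12 + 48 = 36)
O(c) = 2/7 + (-1 + c)/(7*c*(36 + c)) (O(c) = 2/7 + (((c - 1)/(c + 36))/c)/7 = 2/7 + (((-1 + c)/(36 + c))/c)/7 = 2/7 + ((-1 + c)/(c*(36 + c)))/7 = 2/7 + (-1 + c)/(7*c*(36 + c)))
(55 + O(-9))² = (55 + (⅐)*(-1 + 2*(-9)² + 73*(-9))/(-9*(36 - 9)))² = (55 + (⅐)*(-⅑)*(-1 + 2*81 - 657)/27)² = (55 + (⅐)*(-⅑)*(1/27)*(-1 + 162 - 657))² = (55 + (⅐)*(-⅑)*(1/27)*(-496))² = (55 + 496/1701)² = (94051/1701)² = 8845590601/2893401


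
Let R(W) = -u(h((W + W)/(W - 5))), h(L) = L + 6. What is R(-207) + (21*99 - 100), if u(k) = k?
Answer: 208931/106 ≈ 1971.0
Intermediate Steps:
h(L) = 6 + L
R(W) = -6 - 2*W/(-5 + W) (R(W) = -(6 + (W + W)/(W - 5)) = -(6 + (2*W)/(-5 + W)) = -(6 + 2*W/(-5 + W)) = -6 - 2*W/(-5 + W))
R(-207) + (21*99 - 100) = 2*(15 - 4*(-207))/(-5 - 207) + (21*99 - 100) = 2*(15 + 828)/(-212) + (2079 - 100) = 2*(-1/212)*843 + 1979 = -843/106 + 1979 = 208931/106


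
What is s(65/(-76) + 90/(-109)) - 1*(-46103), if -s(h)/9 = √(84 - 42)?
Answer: 46103 - 9*√42 ≈ 46045.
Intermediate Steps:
s(h) = -9*√42 (s(h) = -9*√(84 - 42) = -9*√42)
s(65/(-76) + 90/(-109)) - 1*(-46103) = -9*√42 - 1*(-46103) = -9*√42 + 46103 = 46103 - 9*√42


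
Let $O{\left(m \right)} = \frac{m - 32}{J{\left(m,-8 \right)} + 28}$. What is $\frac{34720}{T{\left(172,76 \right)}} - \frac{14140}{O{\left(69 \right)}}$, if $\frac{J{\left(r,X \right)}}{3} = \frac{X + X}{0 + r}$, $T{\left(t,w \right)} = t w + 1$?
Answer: $- \frac{116057647440}{11125123} \approx -10432.0$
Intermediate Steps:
$T{\left(t,w \right)} = 1 + t w$
$J{\left(r,X \right)} = \frac{6 X}{r}$ ($J{\left(r,X \right)} = 3 \frac{X + X}{0 + r} = 3 \frac{2 X}{r} = \frac{6 X}{r}$)
$O{\left(m \right)} = \frac{-32 + m}{28 - \frac{48}{m}}$ ($O{\left(m \right)} = \frac{m - 32}{6 \left(-8\right) \frac{1}{m} + 28} = \frac{-32 + m}{- \frac{48}{m} + 28} = \frac{-32 + m}{28 - \frac{48}{m}}$)
$\frac{34720}{T{\left(172,76 \right)}} - \frac{14140}{O{\left(69 \right)}} = \frac{34720}{1 + 172 \cdot 76} - \frac{14140}{\frac{1}{4} \cdot 69 \frac{1}{-12 + 7 \cdot 69} \left(-32 + 69\right)} = \frac{34720}{1 + 13072} - \frac{14140}{\frac{1}{4} \cdot 69 \frac{1}{-12 + 483} \cdot 37} = \frac{34720}{13073} - \frac{14140}{\frac{1}{4} \cdot 69 \cdot \frac{1}{471} \cdot 37} = 34720 \cdot \frac{1}{13073} - \frac{14140}{\frac{1}{4} \cdot 69 \cdot \frac{1}{471} \cdot 37} = \frac{34720}{13073} - \frac{14140}{\frac{851}{628}} = \frac{34720}{13073} - \frac{8879920}{851} = - \frac{116057647440}{11125123}$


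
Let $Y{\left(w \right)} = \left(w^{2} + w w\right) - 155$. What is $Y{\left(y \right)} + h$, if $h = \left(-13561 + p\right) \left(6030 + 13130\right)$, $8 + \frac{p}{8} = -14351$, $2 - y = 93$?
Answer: $-2460759873$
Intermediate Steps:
$y = -91$ ($y = 2 - 93 = -91$)
$Y{\left(w \right)} = -155 + 2 w^{2}$ ($Y{\left(w \right)} = \left(w^{2} + w^{2}\right) - 155 = 2 w^{2} - 155 = -155 + 2 w^{2}$)
$p = -114872$ ($p = -64 + 8 \left(-14351\right) = -64 - 114808 = -114872$)
$h = -2460776280$ ($h = \left(-13561 - 114872\right) \left(6030 + 13130\right) = \left(-128433\right) 19160 = -2460776280$)
$Y{\left(y \right)} + h = \left(-155 + 2 \left(-91\right)^{2}\right) - 2460776280 = \left(-155 + 2 \cdot 8281\right) - 2460776280 = \left(-155 + 16562\right) - 2460776280 = 16407 - 2460776280 = -2460759873$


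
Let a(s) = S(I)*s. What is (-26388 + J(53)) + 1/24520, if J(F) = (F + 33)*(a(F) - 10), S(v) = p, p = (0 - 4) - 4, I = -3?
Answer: -1562218239/24520 ≈ -63712.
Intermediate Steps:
p = -8 (p = -4 - 4 = -8)
S(v) = -8
a(s) = -8*s
J(F) = (-10 - 8*F)*(33 + F) (J(F) = (F + 33)*(-8*F - 10) = (33 + F)*(-10 - 8*F) = (-10 - 8*F)*(33 + F))
(-26388 + J(53)) + 1/24520 = (-26388 + (-330 - 274*53 - 8*53²)) + 1/24520 = (-26388 + (-330 - 14522 - 8*2809)) + 1/24520 = (-26388 + (-330 - 14522 - 22472)) + 1/24520 = (-26388 - 37324) + 1/24520 = -63712 + 1/24520 = -1562218239/24520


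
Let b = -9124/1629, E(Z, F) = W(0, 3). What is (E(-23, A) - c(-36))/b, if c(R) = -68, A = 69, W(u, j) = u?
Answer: -27693/2281 ≈ -12.141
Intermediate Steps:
E(Z, F) = 0
b = -9124/1629 (b = -9124*1/1629 = -9124/1629 ≈ -5.6010)
(E(-23, A) - c(-36))/b = (0 - 1*(-68))/(-9124/1629) = (0 + 68)*(-1629/9124) = 68*(-1629/9124) = -27693/2281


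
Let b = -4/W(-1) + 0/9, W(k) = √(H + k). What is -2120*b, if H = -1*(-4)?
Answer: 8480*√3/3 ≈ 4895.9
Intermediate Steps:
H = 4
W(k) = √(4 + k)
b = -4*√3/3 (b = -4/√(4 - 1) + 0/9 = -4*√3/3 + 0*(⅑) = -4*√3/3 + 0 = -4*√3/3 ≈ -2.3094)
-2120*b = -(-8480)*√3/3 = 8480*√3/3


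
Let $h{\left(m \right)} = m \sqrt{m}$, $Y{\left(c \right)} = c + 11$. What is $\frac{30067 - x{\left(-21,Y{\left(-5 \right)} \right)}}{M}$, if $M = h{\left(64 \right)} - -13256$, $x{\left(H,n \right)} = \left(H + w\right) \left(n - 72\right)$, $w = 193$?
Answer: $\frac{41419}{13768} \approx 3.0084$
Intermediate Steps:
$Y{\left(c \right)} = 11 + c$
$x{\left(H,n \right)} = \left(-72 + n\right) \left(193 + H\right)$ ($x{\left(H,n \right)} = \left(H + 193\right) \left(n - 72\right) = \left(193 + H\right) \left(-72 + n\right) = \left(-72 + n\right) \left(193 + H\right)$)
$h{\left(m \right)} = m^{\frac{3}{2}}$
$M = 13768$ ($M = 64^{\frac{3}{2}} - -13256 = 512 + 13256 = 13768$)
$\frac{30067 - x{\left(-21,Y{\left(-5 \right)} \right)}}{M} = \frac{30067 - \left(-13896 - -1512 + 193 \left(11 - 5\right) - 21 \left(11 - 5\right)\right)}{13768} = \left(30067 - \left(-13896 + 1512 + 193 \cdot 6 - 126\right)\right) \frac{1}{13768} = \left(30067 - \left(-13896 + 1512 + 1158 - 126\right)\right) \frac{1}{13768} = \left(30067 - -11352\right) \frac{1}{13768} = \left(30067 + 11352\right) \frac{1}{13768} = 41419 \cdot \frac{1}{13768} = \frac{41419}{13768}$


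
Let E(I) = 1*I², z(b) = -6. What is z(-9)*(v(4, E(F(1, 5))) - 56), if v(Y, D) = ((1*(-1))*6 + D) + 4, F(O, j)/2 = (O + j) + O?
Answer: -828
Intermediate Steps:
F(O, j) = 2*j + 4*O (F(O, j) = 2*((O + j) + O) = 2*(j + 2*O) = 2*j + 4*O)
E(I) = I²
v(Y, D) = -2 + D (v(Y, D) = (-1*6 + D) + 4 = (-6 + D) + 4 = -2 + D)
z(-9)*(v(4, E(F(1, 5))) - 56) = -6*((-2 + (2*5 + 4*1)²) - 56) = -6*((-2 + (10 + 4)²) - 56) = -6*((-2 + 14²) - 56) = -6*((-2 + 196) - 56) = -6*(194 - 56) = -6*138 = -828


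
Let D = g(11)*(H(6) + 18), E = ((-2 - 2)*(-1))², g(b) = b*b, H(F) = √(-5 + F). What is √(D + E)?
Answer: √2315 ≈ 48.114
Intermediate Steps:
g(b) = b²
E = 16 (E = (-4*(-1))² = 4² = 16)
D = 2299 (D = 11²*(√(-5 + 6) + 18) = 121*(√1 + 18) = 121*(1 + 18) = 121*19 = 2299)
√(D + E) = √(2299 + 16) = √2315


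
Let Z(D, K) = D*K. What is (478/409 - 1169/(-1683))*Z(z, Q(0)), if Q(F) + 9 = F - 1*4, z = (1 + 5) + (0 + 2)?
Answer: -133389880/688347 ≈ -193.78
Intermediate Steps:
z = 8 (z = 6 + 2 = 8)
Q(F) = -13 + F (Q(F) = -9 + (F - 1*4) = -9 + (F - 4) = -9 + (-4 + F) = -13 + F)
(478/409 - 1169/(-1683))*Z(z, Q(0)) = (478/409 - 1169/(-1683))*(8*(-13 + 0)) = (478*(1/409) - 1169*(-1/1683))*(8*(-13)) = (478/409 + 1169/1683)*(-104) = (1282595/688347)*(-104) = -133389880/688347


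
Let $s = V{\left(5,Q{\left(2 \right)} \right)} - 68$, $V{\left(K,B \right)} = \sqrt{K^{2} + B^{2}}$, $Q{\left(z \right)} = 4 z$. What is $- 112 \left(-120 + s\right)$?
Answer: $21056 - 112 \sqrt{89} \approx 19999.0$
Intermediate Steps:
$V{\left(K,B \right)} = \sqrt{B^{2} + K^{2}}$
$s = -68 + \sqrt{89}$ ($s = \sqrt{\left(4 \cdot 2\right)^{2} + 5^{2}} - 68 = \sqrt{8^{2} + 25} - 68 = \sqrt{64 + 25} - 68 = \sqrt{89} - 68 = -68 + \sqrt{89} \approx -58.566$)
$- 112 \left(-120 + s\right) = - 112 \left(-120 - \left(68 - \sqrt{89}\right)\right) = - 112 \left(-188 + \sqrt{89}\right) = 21056 - 112 \sqrt{89}$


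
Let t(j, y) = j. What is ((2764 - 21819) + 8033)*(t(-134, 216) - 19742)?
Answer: 219073272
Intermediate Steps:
((2764 - 21819) + 8033)*(t(-134, 216) - 19742) = ((2764 - 21819) + 8033)*(-134 - 19742) = (-19055 + 8033)*(-19876) = -11022*(-19876) = 219073272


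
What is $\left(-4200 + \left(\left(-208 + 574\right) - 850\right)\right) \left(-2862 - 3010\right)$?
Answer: $27504448$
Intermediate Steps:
$\left(-4200 + \left(\left(-208 + 574\right) - 850\right)\right) \left(-2862 - 3010\right) = \left(-4200 + \left(366 - 850\right)\right) \left(-5872\right) = \left(-4200 - 484\right) \left(-5872\right) = \left(-4684\right) \left(-5872\right) = 27504448$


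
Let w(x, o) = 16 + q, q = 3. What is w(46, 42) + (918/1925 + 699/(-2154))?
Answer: 26471449/1382150 ≈ 19.152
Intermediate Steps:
w(x, o) = 19 (w(x, o) = 16 + 3 = 19)
w(46, 42) + (918/1925 + 699/(-2154)) = 19 + (918/1925 + 699/(-2154)) = 19 + (918*(1/1925) + 699*(-1/2154)) = 19 + (918/1925 - 233/718) = 19 + 210599/1382150 = 26471449/1382150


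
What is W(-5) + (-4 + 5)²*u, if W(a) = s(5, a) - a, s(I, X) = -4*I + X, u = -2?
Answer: -22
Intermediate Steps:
s(I, X) = X - 4*I
W(a) = -20 (W(a) = (a - 4*5) - a = (a - 20) - a = (-20 + a) - a = -20)
W(-5) + (-4 + 5)²*u = -20 + (-4 + 5)²*(-2) = -20 + 1²*(-2) = -20 + 1*(-2) = -20 - 2 = -22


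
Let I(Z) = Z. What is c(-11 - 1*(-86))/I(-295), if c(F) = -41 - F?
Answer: 116/295 ≈ 0.39322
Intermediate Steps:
c(-11 - 1*(-86))/I(-295) = (-41 - (-11 - 1*(-86)))/(-295) = (-41 - (-11 + 86))*(-1/295) = (-41 - 1*75)*(-1/295) = (-41 - 75)*(-1/295) = -116*(-1/295) = 116/295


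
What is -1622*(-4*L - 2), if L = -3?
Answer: -16220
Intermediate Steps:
-1622*(-4*L - 2) = -1622*(-4*(-3) - 2) = -1622*(12 - 2) = -1622*10 = -16220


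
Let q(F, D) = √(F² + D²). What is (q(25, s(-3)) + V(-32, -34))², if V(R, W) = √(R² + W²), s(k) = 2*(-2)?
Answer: 2821 + 4*√349345 ≈ 5185.2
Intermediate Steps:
s(k) = -4
q(F, D) = √(D² + F²)
(q(25, s(-3)) + V(-32, -34))² = (√((-4)² + 25²) + √((-32)² + (-34)²))² = (√(16 + 625) + √(1024 + 1156))² = (√641 + √2180)² = (√641 + 2*√545)²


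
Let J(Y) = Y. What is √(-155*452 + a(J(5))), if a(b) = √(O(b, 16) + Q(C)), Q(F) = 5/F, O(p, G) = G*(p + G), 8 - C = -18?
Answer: √(-47360560 + 26*√227266)/26 ≈ 264.65*I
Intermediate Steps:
C = 26 (C = 8 - 1*(-18) = 8 + 18 = 26)
O(p, G) = G*(G + p)
a(b) = √(6661/26 + 16*b) (a(b) = √(16*(16 + b) + 5/26) = √((256 + 16*b) + 5*(1/26)) = √((256 + 16*b) + 5/26) = √(6661/26 + 16*b))
√(-155*452 + a(J(5))) = √(-155*452 + √(173186 + 10816*5)/26) = √(-70060 + √(173186 + 54080)/26) = √(-70060 + √227266/26)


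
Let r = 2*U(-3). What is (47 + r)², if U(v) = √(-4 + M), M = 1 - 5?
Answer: 2177 + 376*I*√2 ≈ 2177.0 + 531.74*I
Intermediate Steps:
M = -4
U(v) = 2*I*√2 (U(v) = √(-4 - 4) = √(-8) = 2*I*√2)
r = 4*I*√2 (r = 2*(2*I*√2) = 4*I*√2 ≈ 5.6569*I)
(47 + r)² = (47 + 4*I*√2)²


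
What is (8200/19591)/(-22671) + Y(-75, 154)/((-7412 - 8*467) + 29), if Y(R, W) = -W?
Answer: 68307548594/4938476730759 ≈ 0.013832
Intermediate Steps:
(8200/19591)/(-22671) + Y(-75, 154)/((-7412 - 8*467) + 29) = (8200/19591)/(-22671) + (-1*154)/((-7412 - 8*467) + 29) = (8200*(1/19591))*(-1/22671) - 154/((-7412 - 3736) + 29) = (8200/19591)*(-1/22671) - 154/(-11148 + 29) = -8200/444147561 - 154/(-11119) = -8200/444147561 - 154*(-1/11119) = -8200/444147561 + 154/11119 = 68307548594/4938476730759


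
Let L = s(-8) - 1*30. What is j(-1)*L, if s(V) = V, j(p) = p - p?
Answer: 0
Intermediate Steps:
j(p) = 0
L = -38 (L = -8 - 1*30 = -8 - 30 = -38)
j(-1)*L = 0*(-38) = 0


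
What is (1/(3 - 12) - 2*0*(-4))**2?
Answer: 1/81 ≈ 0.012346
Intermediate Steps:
(1/(3 - 12) - 2*0*(-4))**2 = (1/(-9) + 0*(-4))**2 = (-1/9 + 0)**2 = (-1/9)**2 = 1/81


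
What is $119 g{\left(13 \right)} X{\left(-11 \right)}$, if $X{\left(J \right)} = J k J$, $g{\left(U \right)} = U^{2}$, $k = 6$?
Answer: $14600586$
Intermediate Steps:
$X{\left(J \right)} = 6 J^{2}$ ($X{\left(J \right)} = J 6 J = 6 J J = 6 J^{2}$)
$119 g{\left(13 \right)} X{\left(-11 \right)} = 119 \cdot 13^{2} \cdot 6 \left(-11\right)^{2} = 119 \cdot 169 \cdot 6 \cdot 121 = 20111 \cdot 726 = 14600586$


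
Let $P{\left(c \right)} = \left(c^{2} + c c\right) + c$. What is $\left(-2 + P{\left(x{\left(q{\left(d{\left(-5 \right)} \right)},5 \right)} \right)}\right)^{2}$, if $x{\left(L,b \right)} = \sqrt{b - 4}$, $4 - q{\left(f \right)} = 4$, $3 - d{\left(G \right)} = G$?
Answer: $1$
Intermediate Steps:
$d{\left(G \right)} = 3 - G$
$q{\left(f \right)} = 0$ ($q{\left(f \right)} = 4 - 4 = 0$)
$x{\left(L,b \right)} = \sqrt{-4 + b}$
$P{\left(c \right)} = c + 2 c^{2}$ ($P{\left(c \right)} = \left(c^{2} + c^{2}\right) + c = 2 c^{2} + c = c + 2 c^{2}$)
$\left(-2 + P{\left(x{\left(q{\left(d{\left(-5 \right)} \right)},5 \right)} \right)}\right)^{2} = \left(-2 + \sqrt{-4 + 5} \left(1 + 2 \sqrt{-4 + 5}\right)\right)^{2} = \left(-2 + \sqrt{1} \left(1 + 2 \sqrt{1}\right)\right)^{2} = \left(-2 + 1 \left(1 + 2 \cdot 1\right)\right)^{2} = \left(-2 + 1 \left(1 + 2\right)\right)^{2} = \left(-2 + 1 \cdot 3\right)^{2} = \left(-2 + 3\right)^{2} = 1^{2} = 1$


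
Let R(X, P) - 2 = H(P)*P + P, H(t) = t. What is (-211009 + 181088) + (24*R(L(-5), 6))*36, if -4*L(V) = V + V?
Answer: 8095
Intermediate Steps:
L(V) = -V/2 (L(V) = -(V + V)/4 = -V/2)
R(X, P) = 2 + P + P**2 (R(X, P) = 2 + (P*P + P) = 2 + (P**2 + P) = 2 + (P + P**2) = 2 + P + P**2)
(-211009 + 181088) + (24*R(L(-5), 6))*36 = (-211009 + 181088) + (24*(2 + 6 + 6**2))*36 = -29921 + (24*(2 + 6 + 36))*36 = -29921 + (24*44)*36 = -29921 + 1056*36 = -29921 + 38016 = 8095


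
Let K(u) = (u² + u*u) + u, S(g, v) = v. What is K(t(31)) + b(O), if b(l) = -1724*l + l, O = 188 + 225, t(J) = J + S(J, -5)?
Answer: -710221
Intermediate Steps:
t(J) = -5 + J (t(J) = J - 5 = -5 + J)
K(u) = u + 2*u² (K(u) = (u² + u²) + u = 2*u² + u = u + 2*u²)
O = 413
b(l) = -1723*l
K(t(31)) + b(O) = (-5 + 31)*(1 + 2*(-5 + 31)) - 1723*413 = 26*(1 + 2*26) - 711599 = 26*(1 + 52) - 711599 = 26*53 - 711599 = 1378 - 711599 = -710221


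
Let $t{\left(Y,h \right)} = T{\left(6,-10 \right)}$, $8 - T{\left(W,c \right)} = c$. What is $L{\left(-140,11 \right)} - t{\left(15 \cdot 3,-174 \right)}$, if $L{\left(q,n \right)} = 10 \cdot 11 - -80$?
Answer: $172$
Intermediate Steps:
$T{\left(W,c \right)} = 8 - c$
$t{\left(Y,h \right)} = 18$ ($t{\left(Y,h \right)} = 8 - -10 = 8 + 10 = 18$)
$L{\left(q,n \right)} = 190$ ($L{\left(q,n \right)} = 110 + 80 = 190$)
$L{\left(-140,11 \right)} - t{\left(15 \cdot 3,-174 \right)} = 190 - 18 = 172$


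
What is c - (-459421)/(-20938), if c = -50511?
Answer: -1058058739/20938 ≈ -50533.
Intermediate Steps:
c - (-459421)/(-20938) = -50511 - (-459421)/(-20938) = -50511 - (-459421)*(-1)/20938 = -50511 - 1*459421/20938 = -50511 - 459421/20938 = -1058058739/20938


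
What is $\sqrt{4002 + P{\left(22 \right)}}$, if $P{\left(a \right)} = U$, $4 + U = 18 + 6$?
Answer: $\sqrt{4022} \approx 63.419$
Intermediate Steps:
$U = 20$ ($U = -4 + \left(18 + 6\right) = -4 + 24 = 20$)
$P{\left(a \right)} = 20$
$\sqrt{4002 + P{\left(22 \right)}} = \sqrt{4002 + 20} = \sqrt{4022}$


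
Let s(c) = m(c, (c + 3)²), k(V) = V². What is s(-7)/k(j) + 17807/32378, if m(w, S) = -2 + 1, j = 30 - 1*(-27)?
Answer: 57822565/105196122 ≈ 0.54966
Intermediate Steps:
j = 57 (j = 30 + 27 = 57)
m(w, S) = -1
s(c) = -1
s(-7)/k(j) + 17807/32378 = -1/(57²) + 17807/32378 = -1/3249 + 17807*(1/32378) = -1*1/3249 + 17807/32378 = -1/3249 + 17807/32378 = 57822565/105196122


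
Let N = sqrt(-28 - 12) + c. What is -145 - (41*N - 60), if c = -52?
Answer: 2047 - 82*I*sqrt(10) ≈ 2047.0 - 259.31*I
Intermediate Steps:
N = -52 + 2*I*sqrt(10) (N = sqrt(-28 - 12) - 52 = sqrt(-40) - 52 = 2*I*sqrt(10) - 52 = -52 + 2*I*sqrt(10) ≈ -52.0 + 6.3246*I)
-145 - (41*N - 60) = -145 - (41*(-52 + 2*I*sqrt(10)) - 60) = -145 - ((-2132 + 82*I*sqrt(10)) - 60) = -145 - (-2192 + 82*I*sqrt(10)) = -145 + (2192 - 82*I*sqrt(10)) = 2047 - 82*I*sqrt(10)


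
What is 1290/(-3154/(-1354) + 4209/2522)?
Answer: 2202538260/6826687 ≈ 322.64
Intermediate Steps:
1290/(-3154/(-1354) + 4209/2522) = 1290/(-3154*(-1/1354) + 4209*(1/2522)) = 1290/(1577/677 + 4209/2522) = 1290/(6826687/1707394) = 1290*(1707394/6826687) = 2202538260/6826687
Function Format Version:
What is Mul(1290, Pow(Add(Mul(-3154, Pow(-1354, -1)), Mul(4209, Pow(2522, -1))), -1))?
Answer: Rational(2202538260, 6826687) ≈ 322.64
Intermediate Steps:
Mul(1290, Pow(Add(Mul(-3154, Pow(-1354, -1)), Mul(4209, Pow(2522, -1))), -1)) = Mul(1290, Pow(Add(Mul(-3154, Rational(-1, 1354)), Mul(4209, Rational(1, 2522))), -1)) = Mul(1290, Pow(Add(Rational(1577, 677), Rational(4209, 2522)), -1)) = Mul(1290, Pow(Rational(6826687, 1707394), -1)) = Mul(1290, Rational(1707394, 6826687)) = Rational(2202538260, 6826687)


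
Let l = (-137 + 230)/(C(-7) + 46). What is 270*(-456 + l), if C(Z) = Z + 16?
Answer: -1349298/11 ≈ -1.2266e+5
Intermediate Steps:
C(Z) = 16 + Z
l = 93/55 (l = (-137 + 230)/((16 - 7) + 46) = 93/(9 + 46) = 93/55 ≈ 1.6909)
270*(-456 + l) = 270*(-456 + 93/55) = 270*(-24987/55) = -1349298/11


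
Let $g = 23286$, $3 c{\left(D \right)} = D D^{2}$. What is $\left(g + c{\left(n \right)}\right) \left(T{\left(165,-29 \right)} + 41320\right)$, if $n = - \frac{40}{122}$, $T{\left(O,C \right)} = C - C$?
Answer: $\frac{655187716441360}{680943} \approx 9.6218 \cdot 10^{8}$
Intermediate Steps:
$T{\left(O,C \right)} = 0$
$n = - \frac{20}{61}$ ($n = \left(-40\right) \frac{1}{122} = - \frac{20}{61} \approx -0.32787$)
$c{\left(D \right)} = \frac{D^{3}}{3}$ ($c{\left(D \right)} = \frac{D D^{2}}{3} = \frac{D^{3}}{3}$)
$\left(g + c{\left(n \right)}\right) \left(T{\left(165,-29 \right)} + 41320\right) = \left(23286 + \frac{\left(- \frac{20}{61}\right)^{3}}{3}\right) \left(0 + 41320\right) = \left(23286 + \frac{1}{3} \left(- \frac{8000}{226981}\right)\right) 41320 = \left(23286 - \frac{8000}{680943}\right) 41320 = \frac{15856430698}{680943} \cdot 41320 = \frac{655187716441360}{680943}$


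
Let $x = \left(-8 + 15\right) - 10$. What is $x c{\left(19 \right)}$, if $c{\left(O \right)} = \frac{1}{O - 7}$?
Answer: $- \frac{1}{4} \approx -0.25$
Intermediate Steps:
$c{\left(O \right)} = \frac{1}{-7 + O}$
$x = -3$ ($x = 7 - 10 = -3$)
$x c{\left(19 \right)} = - \frac{3}{-7 + 19} = - \frac{3}{12} = \left(-3\right) \frac{1}{12} = - \frac{1}{4}$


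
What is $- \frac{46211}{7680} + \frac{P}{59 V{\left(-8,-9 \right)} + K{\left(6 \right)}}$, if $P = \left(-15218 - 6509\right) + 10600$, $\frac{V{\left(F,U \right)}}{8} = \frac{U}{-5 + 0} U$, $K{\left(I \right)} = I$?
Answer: $- \frac{223012637}{48898560} \approx -4.5607$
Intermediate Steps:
$V{\left(F,U \right)} = - \frac{8 U^{2}}{5}$ ($V{\left(F,U \right)} = 8 \frac{U}{-5 + 0} U = 8 \frac{U}{-5} U = 8 U \left(- \frac{1}{5}\right) U = 8 - \frac{U}{5} U = 8 \left(- \frac{U^{2}}{5}\right) = - \frac{8 U^{2}}{5}$)
$P = -11127$ ($P = -21727 + 10600 = -11127$)
$- \frac{46211}{7680} + \frac{P}{59 V{\left(-8,-9 \right)} + K{\left(6 \right)}} = - \frac{46211}{7680} - \frac{11127}{59 \left(- \frac{8 \left(-9\right)^{2}}{5}\right) + 6} = \left(-46211\right) \frac{1}{7680} - \frac{11127}{59 \left(\left(- \frac{8}{5}\right) 81\right) + 6} = - \frac{46211}{7680} - \frac{11127}{59 \left(- \frac{648}{5}\right) + 6} = - \frac{46211}{7680} - \frac{11127}{- \frac{38232}{5} + 6} = - \frac{46211}{7680} - \frac{11127}{- \frac{38202}{5}} = - \frac{46211}{7680} - - \frac{18545}{12734} = - \frac{46211}{7680} + \frac{18545}{12734} = - \frac{223012637}{48898560}$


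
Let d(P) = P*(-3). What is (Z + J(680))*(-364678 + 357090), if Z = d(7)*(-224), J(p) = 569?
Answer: -40011524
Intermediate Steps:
d(P) = -3*P
Z = 4704 (Z = -3*7*(-224) = -21*(-224) = 4704)
(Z + J(680))*(-364678 + 357090) = (4704 + 569)*(-364678 + 357090) = 5273*(-7588) = -40011524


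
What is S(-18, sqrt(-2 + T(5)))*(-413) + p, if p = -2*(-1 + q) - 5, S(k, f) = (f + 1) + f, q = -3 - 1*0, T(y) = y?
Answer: -410 - 826*sqrt(3) ≈ -1840.7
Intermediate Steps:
q = -3 (q = -3 + 0 = -3)
S(k, f) = 1 + 2*f (S(k, f) = (1 + f) + f = 1 + 2*f)
p = 3 (p = -2*(-1 - 3) - 5 = -2*(-4) - 5 = 8 - 5 = 3)
S(-18, sqrt(-2 + T(5)))*(-413) + p = (1 + 2*sqrt(-2 + 5))*(-413) + 3 = (1 + 2*sqrt(3))*(-413) + 3 = (-413 - 826*sqrt(3)) + 3 = -410 - 826*sqrt(3)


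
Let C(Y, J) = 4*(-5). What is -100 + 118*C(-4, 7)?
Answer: -2460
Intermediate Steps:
C(Y, J) = -20
-100 + 118*C(-4, 7) = -100 + 118*(-20) = -100 - 2360 = -2460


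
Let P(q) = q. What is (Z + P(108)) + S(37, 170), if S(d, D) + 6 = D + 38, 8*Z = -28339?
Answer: -25859/8 ≈ -3232.4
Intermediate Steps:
Z = -28339/8 (Z = (⅛)*(-28339) = -28339/8 ≈ -3542.4)
S(d, D) = 32 + D (S(d, D) = -6 + (D + 38) = -6 + (38 + D) = 32 + D)
(Z + P(108)) + S(37, 170) = (-28339/8 + 108) + (32 + 170) = -27475/8 + 202 = -25859/8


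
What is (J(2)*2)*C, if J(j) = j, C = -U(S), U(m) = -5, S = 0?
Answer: 20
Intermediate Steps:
C = 5 (C = -1*(-5) = 5)
(J(2)*2)*C = (2*2)*5 = 4*5 = 20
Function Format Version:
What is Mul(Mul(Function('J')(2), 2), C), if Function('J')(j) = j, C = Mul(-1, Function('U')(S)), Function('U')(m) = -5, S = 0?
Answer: 20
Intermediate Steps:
C = 5 (C = Mul(-1, -5) = 5)
Mul(Mul(Function('J')(2), 2), C) = Mul(Mul(2, 2), 5) = Mul(4, 5) = 20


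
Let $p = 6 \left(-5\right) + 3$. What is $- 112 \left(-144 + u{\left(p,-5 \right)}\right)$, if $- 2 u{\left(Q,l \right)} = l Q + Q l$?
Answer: $31248$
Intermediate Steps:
$p = -27$ ($p = -30 + 3 = -27$)
$u{\left(Q,l \right)} = - Q l$ ($u{\left(Q,l \right)} = - \frac{l Q + Q l}{2} = - \frac{Q l + Q l}{2} = - \frac{2 Q l}{2} = - Q l$)
$- 112 \left(-144 + u{\left(p,-5 \right)}\right) = - 112 \left(-144 - \left(-27\right) \left(-5\right)\right) = - 112 \left(-144 - 135\right) = \left(-112\right) \left(-279\right) = 31248$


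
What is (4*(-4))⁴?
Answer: 65536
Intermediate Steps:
(4*(-4))⁴ = (-16)⁴ = 65536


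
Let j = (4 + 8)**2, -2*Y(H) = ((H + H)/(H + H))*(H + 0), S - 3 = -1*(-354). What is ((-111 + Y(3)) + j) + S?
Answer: 777/2 ≈ 388.50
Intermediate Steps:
S = 357 (S = 3 - 1*(-354) = 3 + 354 = 357)
Y(H) = -H/2 (Y(H) = -(H + H)/(H + H)*(H + 0)/2 = -(2*H)/((2*H))*H/2 = -(2*H)*(1/(2*H))*H/2 = -H/2)
j = 144 (j = 12**2 = 144)
((-111 + Y(3)) + j) + S = ((-111 - 1/2*3) + 144) + 357 = ((-111 - 3/2) + 144) + 357 = (-225/2 + 144) + 357 = 63/2 + 357 = 777/2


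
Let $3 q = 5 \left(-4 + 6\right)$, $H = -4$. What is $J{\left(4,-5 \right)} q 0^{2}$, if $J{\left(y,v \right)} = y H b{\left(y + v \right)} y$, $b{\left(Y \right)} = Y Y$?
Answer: $0$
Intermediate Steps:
$b{\left(Y \right)} = Y^{2}$
$q = \frac{10}{3}$ ($q = \frac{5 \left(-4 + 6\right)}{3} = \frac{5 \cdot 2}{3} = \frac{1}{3} \cdot 10 = \frac{10}{3} \approx 3.3333$)
$J{\left(y,v \right)} = - 4 y^{2} \left(v + y\right)^{2}$ ($J{\left(y,v \right)} = y \left(-4\right) \left(y + v\right)^{2} y = - 4 y \left(v + y\right)^{2} y = - 4 y^{2} \left(v + y\right)^{2}$)
$J{\left(4,-5 \right)} q 0^{2} = - 4 \cdot 4^{2} \left(-5 + 4\right)^{2} \cdot \frac{10}{3} \cdot 0^{2} = \left(-4\right) 16 \left(-1\right)^{2} \cdot \frac{10}{3} \cdot 0 = \left(-4\right) 16 \cdot 1 \cdot \frac{10}{3} \cdot 0 = \left(-64\right) \frac{10}{3} \cdot 0 = \left(- \frac{640}{3}\right) 0 = 0$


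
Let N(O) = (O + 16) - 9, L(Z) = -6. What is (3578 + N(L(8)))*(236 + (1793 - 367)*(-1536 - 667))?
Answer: -11242505118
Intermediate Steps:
N(O) = 7 + O (N(O) = (16 + O) - 9 = 7 + O)
(3578 + N(L(8)))*(236 + (1793 - 367)*(-1536 - 667)) = (3578 + (7 - 6))*(236 + (1793 - 367)*(-1536 - 667)) = (3578 + 1)*(236 + 1426*(-2203)) = 3579*(236 - 3141478) = 3579*(-3141242) = -11242505118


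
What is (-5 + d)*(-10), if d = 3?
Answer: 20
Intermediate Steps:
(-5 + d)*(-10) = (-5 + 3)*(-10) = -2*(-10) = 20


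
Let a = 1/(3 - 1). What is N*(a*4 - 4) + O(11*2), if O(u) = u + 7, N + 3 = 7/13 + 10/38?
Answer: 8249/247 ≈ 33.397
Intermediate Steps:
a = ½ (a = 1/2 = ½ ≈ 0.50000)
N = -543/247 (N = -3 + (7/13 + 10/38) = -3 + (7*(1/13) + 10*(1/38)) = -3 + (7/13 + 5/19) = -3 + 198/247 = -543/247 ≈ -2.1984)
O(u) = 7 + u
N*(a*4 - 4) + O(11*2) = -543*((½)*4 - 4)/247 + (7 + 11*2) = -543*(2 - 4)/247 + (7 + 22) = -543/247*(-2) + 29 = 1086/247 + 29 = 8249/247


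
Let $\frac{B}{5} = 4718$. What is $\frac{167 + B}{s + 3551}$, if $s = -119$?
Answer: $\frac{7919}{1144} \approx 6.9222$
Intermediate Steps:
$B = 23590$ ($B = 5 \cdot 4718 = 23590$)
$\frac{167 + B}{s + 3551} = \frac{167 + 23590}{-119 + 3551} = \frac{23757}{3432} = 23757 \cdot \frac{1}{3432} = \frac{7919}{1144}$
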